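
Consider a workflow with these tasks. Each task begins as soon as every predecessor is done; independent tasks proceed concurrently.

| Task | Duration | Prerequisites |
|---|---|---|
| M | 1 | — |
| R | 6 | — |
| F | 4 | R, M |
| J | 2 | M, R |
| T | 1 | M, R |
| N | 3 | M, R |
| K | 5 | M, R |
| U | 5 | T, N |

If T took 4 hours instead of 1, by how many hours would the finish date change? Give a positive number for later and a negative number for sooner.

Critical path before the change: R→N→U = 6+3+5 = 14 giving 14 hours.
T has 2 hours of float (longest path through it is 12).
New critical path: R→T→U = 6+4+5 = 15 ⇒ 15 hours.
Change in finish: 15 − 14 = +1 hours.

1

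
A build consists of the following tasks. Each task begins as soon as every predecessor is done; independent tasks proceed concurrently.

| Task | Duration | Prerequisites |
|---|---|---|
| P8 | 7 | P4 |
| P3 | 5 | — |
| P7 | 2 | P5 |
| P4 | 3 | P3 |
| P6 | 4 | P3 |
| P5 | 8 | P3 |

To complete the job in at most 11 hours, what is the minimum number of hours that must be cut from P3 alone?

4

Current finish: 15 hours; target: 11.
P3 is on every critical path, so each hour cut from P3 cuts the finish by one (this holds down to a finish of 11).
Need 15 − 11 = 4 hours off P3 → P3 becomes 1 hour, finish becomes 11.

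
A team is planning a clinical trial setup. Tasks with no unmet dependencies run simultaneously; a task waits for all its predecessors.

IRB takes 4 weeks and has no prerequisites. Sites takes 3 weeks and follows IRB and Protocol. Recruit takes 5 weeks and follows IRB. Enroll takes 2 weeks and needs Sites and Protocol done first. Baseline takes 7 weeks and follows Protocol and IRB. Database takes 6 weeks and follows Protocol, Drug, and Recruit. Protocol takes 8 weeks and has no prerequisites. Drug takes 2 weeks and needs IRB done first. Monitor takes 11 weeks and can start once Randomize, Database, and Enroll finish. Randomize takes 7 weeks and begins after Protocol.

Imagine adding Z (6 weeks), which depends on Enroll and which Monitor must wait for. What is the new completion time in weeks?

30

Originally the clinical trial setup takes 26 weeks.
With Z inserted, Monitor now waits for max(Randomize, Database, Enroll, Z).
New critical path: Protocol→Sites→Enroll→Z→Monitor = 8+3+2+6+11 = 30 ⇒ 30 weeks.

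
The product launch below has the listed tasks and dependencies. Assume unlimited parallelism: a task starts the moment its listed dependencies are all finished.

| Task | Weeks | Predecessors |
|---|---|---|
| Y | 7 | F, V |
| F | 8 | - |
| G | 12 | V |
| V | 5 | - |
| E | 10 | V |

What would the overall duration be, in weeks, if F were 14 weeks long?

The binding path is V→G = 5+12 = 17; finish at 17 weeks.
F is off the critical path — its longest chain is 15 weeks, giving 2 of slack.
Now F→Y = 14+7 = 21 is longest, so the finish becomes 21 weeks.

21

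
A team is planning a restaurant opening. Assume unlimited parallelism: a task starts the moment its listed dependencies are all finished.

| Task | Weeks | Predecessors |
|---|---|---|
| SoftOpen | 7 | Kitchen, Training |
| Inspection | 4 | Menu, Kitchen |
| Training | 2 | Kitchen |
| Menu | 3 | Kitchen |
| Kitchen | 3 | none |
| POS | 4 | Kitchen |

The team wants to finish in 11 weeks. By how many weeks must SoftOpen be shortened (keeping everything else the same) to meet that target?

1

Current finish: 12 weeks; target: 11.
SoftOpen is on every critical path, so each week cut from SoftOpen cuts the finish by one (this holds down to a finish of 10).
Need 12 − 11 = 1 week off SoftOpen → SoftOpen becomes 6 weeks, finish becomes 11.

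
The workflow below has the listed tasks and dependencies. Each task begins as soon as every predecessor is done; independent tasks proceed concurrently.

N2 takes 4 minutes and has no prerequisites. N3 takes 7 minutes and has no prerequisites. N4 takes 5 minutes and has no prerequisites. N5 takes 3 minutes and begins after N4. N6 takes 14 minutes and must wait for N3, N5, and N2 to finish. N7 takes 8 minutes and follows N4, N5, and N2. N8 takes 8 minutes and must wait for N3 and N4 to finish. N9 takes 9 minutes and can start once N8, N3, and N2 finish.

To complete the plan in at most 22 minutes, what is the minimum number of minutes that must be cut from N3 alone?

Current finish: 24 minutes; target: 22.
N3 is on every critical path, so each minute cut from N3 cuts the finish by one (this holds down to a finish of 22).
Need 24 − 22 = 2 minutes off N3 → N3 becomes 5 minutes, finish becomes 22.

2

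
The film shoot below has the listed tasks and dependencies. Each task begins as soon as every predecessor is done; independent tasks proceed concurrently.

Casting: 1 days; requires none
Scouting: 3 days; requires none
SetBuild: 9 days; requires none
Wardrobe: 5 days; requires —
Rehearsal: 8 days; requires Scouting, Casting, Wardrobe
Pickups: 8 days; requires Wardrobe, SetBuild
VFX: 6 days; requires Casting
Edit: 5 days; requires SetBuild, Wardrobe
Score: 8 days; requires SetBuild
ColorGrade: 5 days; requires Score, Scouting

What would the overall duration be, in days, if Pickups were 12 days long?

Critical path before the change: SetBuild→Score→ColorGrade = 9+8+5 = 22 giving 22 days.
Pickups has 5 days of float (longest path through it is 17).
The critical path is still SetBuild→Score→ColorGrade; finish is now 22 days.

22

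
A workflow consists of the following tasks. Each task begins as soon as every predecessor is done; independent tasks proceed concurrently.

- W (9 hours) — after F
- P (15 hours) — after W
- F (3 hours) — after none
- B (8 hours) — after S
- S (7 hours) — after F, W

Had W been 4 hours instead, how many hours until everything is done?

Baseline: F→W→P = 3+9+15 = 27 → 27 hours.
Since W is critical, the -5 change carries straight to that chain (now 22 hours).
No other chain overtakes it, so the finish is 22 hours.

22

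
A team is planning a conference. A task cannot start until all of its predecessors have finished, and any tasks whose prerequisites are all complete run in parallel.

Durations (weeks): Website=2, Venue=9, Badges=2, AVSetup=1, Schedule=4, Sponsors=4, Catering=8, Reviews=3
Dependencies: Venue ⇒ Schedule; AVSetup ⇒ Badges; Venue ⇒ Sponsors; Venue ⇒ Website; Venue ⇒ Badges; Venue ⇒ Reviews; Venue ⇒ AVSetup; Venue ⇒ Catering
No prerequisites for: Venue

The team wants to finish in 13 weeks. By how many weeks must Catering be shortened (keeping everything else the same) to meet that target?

Current finish: 17 weeks; target: 13.
Catering is on every critical path, so each week cut from Catering cuts the finish by one (this holds down to a finish of 13).
Need 17 − 13 = 4 weeks off Catering → Catering becomes 4 weeks, finish becomes 13.

4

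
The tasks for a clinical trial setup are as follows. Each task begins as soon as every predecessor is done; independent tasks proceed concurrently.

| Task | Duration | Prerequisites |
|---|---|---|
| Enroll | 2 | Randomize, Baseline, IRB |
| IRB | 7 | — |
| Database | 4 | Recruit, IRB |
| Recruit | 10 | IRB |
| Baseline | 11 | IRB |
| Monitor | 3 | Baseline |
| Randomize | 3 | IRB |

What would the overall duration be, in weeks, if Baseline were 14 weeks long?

24

The binding path is IRB→Baseline→Monitor = 7+11+3 = 21; finish at 21 weeks.
Since Baseline is critical, the +3 change carries straight to that chain (now 24 weeks).
The critical path is still IRB→Baseline→Monitor; finish is now 24 weeks.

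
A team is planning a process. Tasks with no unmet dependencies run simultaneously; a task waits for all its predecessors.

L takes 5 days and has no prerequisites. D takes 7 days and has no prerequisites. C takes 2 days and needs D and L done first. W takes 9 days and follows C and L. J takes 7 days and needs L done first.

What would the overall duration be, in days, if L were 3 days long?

Baseline: D→C→W = 7+2+9 = 18 → 18 days.
L has 2 days of float (longest path through it is 16).
No other chain overtakes it, so the finish is 18 days.

18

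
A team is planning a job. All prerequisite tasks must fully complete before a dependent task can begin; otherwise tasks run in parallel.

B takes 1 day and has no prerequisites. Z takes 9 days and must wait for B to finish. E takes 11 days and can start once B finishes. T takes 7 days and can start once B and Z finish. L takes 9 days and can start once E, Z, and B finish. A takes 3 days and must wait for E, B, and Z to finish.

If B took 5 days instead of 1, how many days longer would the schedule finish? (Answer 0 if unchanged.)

Critical path before the change: B→E→L = 1+11+9 = 21 giving 21 days.
Since B is critical, the +4 change carries straight to that chain (now 25 days).
No other chain overtakes it, so the finish is 25 days.
Change in finish: 25 − 21 = +4 days.

4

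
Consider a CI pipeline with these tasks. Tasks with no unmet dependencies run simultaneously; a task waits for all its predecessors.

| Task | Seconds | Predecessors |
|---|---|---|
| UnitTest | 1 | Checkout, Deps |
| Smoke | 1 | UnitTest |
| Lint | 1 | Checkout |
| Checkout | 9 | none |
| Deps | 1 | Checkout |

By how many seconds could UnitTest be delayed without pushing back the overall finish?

Checkout→Deps→UnitTest→Smoke = 9+1+1+1 = 12 sets the makespan at 12 seconds.
UnitTest finishes as early as 11 and must finish by 11.
So UnitTest can slip 11 − 11 = 0 seconds.

0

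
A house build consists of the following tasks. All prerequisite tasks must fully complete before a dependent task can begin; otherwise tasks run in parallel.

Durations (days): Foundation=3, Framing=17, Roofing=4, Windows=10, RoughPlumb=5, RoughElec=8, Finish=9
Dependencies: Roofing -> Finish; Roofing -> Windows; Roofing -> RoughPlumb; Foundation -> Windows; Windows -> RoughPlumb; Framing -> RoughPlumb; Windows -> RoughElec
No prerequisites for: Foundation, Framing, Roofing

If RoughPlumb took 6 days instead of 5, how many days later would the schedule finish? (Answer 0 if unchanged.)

Critical path before the change: Framing→RoughPlumb = 17+5 = 22 giving 22 days.
Since RoughPlumb is critical, the +1 change carries straight to that chain (now 23 days).
That remains the longest chain; total 23 days.
Change in finish: 23 − 22 = +1 days.

1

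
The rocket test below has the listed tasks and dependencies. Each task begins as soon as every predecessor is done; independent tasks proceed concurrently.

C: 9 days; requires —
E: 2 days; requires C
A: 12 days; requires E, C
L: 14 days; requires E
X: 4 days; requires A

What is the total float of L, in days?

The longest chain is C→E→A→X = 9+2+12+4 = 27; overall finish 27 days.
L finishes as early as 25 and must finish by 27.
Slack of L = 13 − 11 = 2 days.

2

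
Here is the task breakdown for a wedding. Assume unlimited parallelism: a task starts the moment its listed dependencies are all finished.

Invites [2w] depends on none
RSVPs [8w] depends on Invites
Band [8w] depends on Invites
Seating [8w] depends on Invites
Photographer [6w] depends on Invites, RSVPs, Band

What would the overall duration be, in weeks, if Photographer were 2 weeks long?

Baseline: Invites→RSVPs→Photographer = 2+8+6 = 16 → 16 weeks.
Photographer is on the critical path; changing it to 2 makes that path 12 weeks.
The critical path is still Invites→RSVPs→Photographer; finish is now 12 weeks.

12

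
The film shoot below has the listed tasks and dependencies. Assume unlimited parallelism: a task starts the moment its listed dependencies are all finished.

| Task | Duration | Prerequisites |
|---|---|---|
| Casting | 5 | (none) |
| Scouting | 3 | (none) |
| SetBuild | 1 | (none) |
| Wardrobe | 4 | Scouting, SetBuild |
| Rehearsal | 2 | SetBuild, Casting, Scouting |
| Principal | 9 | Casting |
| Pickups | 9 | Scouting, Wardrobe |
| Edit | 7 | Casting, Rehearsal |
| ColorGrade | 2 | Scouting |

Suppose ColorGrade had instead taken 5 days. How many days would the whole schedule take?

Actual critical path: Scouting→Wardrobe→Pickups = 3+4+9 = 16 ⇒ 16 days.
The longest path through ColorGrade is only 5 days, so ColorGrade has float 11.
That remains the longest chain; total 16 days.

16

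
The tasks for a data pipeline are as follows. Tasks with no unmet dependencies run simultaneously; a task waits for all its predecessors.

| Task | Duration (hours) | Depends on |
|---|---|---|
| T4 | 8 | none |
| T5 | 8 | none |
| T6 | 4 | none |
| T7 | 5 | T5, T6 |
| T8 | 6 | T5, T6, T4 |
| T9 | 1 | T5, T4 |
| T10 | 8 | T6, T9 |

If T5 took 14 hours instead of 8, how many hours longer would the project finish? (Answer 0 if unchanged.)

6

Actual critical path: T5→T9→T10 = 8+1+8 = 17 ⇒ 17 hours.
T5 is on the critical path; changing it to 14 makes that path 23 hours.
The critical path is still T5→T9→T10; finish is now 23 hours.
Change in finish: 23 − 17 = +6 hours.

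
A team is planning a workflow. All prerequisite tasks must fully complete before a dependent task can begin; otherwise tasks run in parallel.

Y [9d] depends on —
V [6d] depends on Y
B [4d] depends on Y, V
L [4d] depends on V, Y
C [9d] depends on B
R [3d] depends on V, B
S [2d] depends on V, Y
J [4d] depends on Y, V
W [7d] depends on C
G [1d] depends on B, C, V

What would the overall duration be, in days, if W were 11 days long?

39

Critical path before the change: Y→V→B→C→W = 9+6+4+9+7 = 35 giving 35 days.
W is on the critical path; changing it to 11 makes that path 39 days.
The critical path is still Y→V→B→C→W; finish is now 39 days.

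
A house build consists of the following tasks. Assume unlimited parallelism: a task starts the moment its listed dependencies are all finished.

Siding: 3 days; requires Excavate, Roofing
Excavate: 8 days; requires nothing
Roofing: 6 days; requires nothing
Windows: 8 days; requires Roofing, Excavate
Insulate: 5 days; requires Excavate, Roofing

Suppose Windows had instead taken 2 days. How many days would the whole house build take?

Critical path before the change: Excavate→Windows = 8+8 = 16 giving 16 days.
Windows is on the critical path; changing it to 2 makes that path 10 days.
Now Excavate→Insulate = 8+5 = 13 is longest, so the finish becomes 13 days.

13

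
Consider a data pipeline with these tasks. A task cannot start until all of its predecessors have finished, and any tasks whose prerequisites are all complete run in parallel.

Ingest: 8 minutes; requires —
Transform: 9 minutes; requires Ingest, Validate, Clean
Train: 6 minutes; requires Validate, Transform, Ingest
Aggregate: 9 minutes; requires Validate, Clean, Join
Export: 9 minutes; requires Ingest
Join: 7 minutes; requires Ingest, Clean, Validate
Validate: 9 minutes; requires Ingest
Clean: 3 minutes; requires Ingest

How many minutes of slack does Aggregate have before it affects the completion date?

Critical path: Ingest→Validate→Join→Aggregate = 8+9+7+9 = 33, so the finish is 33 minutes.
Aggregate finishes as early as 33 and must finish by 33.
So Aggregate can slip 33 − 33 = 0 minutes.

0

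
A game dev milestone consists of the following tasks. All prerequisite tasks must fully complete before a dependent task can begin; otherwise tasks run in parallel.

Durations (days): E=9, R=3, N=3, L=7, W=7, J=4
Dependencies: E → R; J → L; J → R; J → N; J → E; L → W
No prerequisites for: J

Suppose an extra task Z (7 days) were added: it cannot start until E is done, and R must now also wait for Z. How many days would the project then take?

Originally the project takes 18 days.
With Z inserted, R now waits for max(J, E, Z).
New critical path: J→E→Z→R = 4+9+7+3 = 23 ⇒ 23 days.

23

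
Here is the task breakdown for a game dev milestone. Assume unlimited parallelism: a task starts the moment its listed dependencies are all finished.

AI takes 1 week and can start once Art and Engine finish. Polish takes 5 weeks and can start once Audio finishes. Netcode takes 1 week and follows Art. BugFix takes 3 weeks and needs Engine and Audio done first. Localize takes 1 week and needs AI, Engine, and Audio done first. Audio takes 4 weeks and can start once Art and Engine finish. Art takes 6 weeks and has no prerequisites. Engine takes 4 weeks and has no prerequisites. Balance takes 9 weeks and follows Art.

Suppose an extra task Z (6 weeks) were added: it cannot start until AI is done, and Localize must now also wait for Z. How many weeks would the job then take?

Originally the job takes 15 weeks.
With Z inserted, Localize now waits for max(AI, Engine, Audio, Z).
New critical path: Art→Audio→Polish = 6+4+5 = 15 ⇒ 15 weeks.

15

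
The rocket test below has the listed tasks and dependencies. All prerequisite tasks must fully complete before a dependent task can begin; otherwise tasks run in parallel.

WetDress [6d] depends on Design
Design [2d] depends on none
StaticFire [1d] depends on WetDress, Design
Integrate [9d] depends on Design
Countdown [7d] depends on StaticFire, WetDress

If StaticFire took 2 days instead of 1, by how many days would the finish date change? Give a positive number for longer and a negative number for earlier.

Baseline: Design→WetDress→StaticFire→Countdown = 2+6+1+7 = 16 → 16 days.
StaticFire lies on that path, so at 2 days the path becomes 17 days.
That remains the longest chain; total 17 days.
Change in finish: 17 − 16 = +1 days.

1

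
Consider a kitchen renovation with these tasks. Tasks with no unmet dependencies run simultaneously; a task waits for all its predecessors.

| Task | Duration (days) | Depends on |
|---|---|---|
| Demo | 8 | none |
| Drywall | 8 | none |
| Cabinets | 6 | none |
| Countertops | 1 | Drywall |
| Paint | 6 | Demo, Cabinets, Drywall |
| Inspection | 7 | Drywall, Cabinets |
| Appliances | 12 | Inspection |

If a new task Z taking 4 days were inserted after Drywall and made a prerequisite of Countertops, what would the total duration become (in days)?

27

Originally the kitchen renovation takes 27 days.
With Z inserted, Countertops now waits for max(Drywall, Z).
New critical path: Drywall→Inspection→Appliances = 8+7+12 = 27 ⇒ 27 days.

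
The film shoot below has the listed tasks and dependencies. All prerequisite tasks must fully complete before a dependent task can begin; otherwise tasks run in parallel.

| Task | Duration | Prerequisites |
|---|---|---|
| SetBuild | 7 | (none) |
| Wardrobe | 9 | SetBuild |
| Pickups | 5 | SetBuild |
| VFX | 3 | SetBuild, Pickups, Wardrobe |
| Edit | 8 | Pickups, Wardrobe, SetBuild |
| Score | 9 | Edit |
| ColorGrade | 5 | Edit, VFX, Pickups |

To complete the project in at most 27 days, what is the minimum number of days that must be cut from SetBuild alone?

Current finish: 33 days; target: 27.
SetBuild is on every critical path, so each day cut from SetBuild cuts the finish by one (this holds down to a finish of 27).
Need 33 − 27 = 6 days off SetBuild → SetBuild becomes 1 day, finish becomes 27.

6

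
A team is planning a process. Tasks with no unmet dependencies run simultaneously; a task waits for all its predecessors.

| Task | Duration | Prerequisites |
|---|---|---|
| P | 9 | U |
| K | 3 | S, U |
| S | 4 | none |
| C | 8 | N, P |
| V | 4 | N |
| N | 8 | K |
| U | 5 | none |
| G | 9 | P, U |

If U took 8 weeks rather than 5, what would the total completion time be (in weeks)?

The binding path is U→K→N→C = 5+3+8+8 = 24; finish at 24 weeks.
Since U is critical, the +3 change carries straight to that chain (now 27 weeks).
That remains the longest chain; total 27 weeks.

27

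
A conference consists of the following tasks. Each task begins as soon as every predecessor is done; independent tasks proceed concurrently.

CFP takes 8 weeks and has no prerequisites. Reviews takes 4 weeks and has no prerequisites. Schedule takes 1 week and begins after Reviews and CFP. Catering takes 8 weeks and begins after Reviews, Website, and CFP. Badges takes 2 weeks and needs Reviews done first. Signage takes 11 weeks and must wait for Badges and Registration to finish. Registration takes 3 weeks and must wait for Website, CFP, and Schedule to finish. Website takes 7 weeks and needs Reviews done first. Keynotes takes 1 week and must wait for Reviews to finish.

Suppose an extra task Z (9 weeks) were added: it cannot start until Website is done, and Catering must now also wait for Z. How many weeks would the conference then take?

Originally the conference takes 25 weeks.
With Z inserted, Catering now waits for max(Reviews, Website, CFP, Z).
New critical path: Reviews→Website→Z→Catering = 4+7+9+8 = 28 ⇒ 28 weeks.

28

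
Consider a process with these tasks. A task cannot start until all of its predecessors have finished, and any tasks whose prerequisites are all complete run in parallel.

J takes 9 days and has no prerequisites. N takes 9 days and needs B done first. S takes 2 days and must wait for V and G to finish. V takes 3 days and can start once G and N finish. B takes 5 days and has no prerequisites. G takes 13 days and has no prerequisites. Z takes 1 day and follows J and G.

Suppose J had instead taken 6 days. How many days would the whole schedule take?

19

Critical path before the change: B→N→V→S = 5+9+3+2 = 19 giving 19 days.
J has 9 days of float (longest path through it is 10).
No other chain overtakes it, so the finish is 19 days.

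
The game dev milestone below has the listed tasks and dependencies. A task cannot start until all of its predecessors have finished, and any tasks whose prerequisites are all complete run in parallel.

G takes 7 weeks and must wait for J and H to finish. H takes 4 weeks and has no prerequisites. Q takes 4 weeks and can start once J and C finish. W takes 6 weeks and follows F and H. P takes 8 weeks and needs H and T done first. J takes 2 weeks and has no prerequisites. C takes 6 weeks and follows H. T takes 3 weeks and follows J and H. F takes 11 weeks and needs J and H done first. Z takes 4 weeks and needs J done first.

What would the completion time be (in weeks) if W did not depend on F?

Before: longest chain H→F→W = 4+11+6 = 21, finish 21.
Without F→W, W's earliest start moves from 15 to 4.
New critical path: H→F = 4+11 = 15 ⇒ 15 weeks.

15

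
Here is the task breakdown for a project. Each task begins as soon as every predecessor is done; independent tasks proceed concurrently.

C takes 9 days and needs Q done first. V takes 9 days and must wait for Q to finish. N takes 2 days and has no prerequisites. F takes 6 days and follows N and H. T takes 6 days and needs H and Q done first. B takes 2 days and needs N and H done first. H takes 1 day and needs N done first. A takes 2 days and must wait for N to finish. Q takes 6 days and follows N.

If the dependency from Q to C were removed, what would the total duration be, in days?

With the dependency in place, N→Q→C = 2+6+9 = 17 sets the finish at 17 days.
Without Q→C, C's earliest start moves from 8 to 0.
After: N→Q→V = 2+6+9 = 17 → 17 days.

17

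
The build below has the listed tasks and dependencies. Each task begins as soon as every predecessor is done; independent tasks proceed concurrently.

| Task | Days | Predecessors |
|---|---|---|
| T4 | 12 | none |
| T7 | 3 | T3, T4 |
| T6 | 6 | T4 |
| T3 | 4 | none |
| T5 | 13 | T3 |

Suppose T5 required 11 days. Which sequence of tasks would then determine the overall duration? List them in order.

T4, T6

As given, the longest chain is T4→T6 = 12+6 = 18, so the finish is 18 days.
T5 is off the critical path — its longest chain is 17 days, giving 1 of slack.
The critical path is still T4→T6; finish is now 18 days.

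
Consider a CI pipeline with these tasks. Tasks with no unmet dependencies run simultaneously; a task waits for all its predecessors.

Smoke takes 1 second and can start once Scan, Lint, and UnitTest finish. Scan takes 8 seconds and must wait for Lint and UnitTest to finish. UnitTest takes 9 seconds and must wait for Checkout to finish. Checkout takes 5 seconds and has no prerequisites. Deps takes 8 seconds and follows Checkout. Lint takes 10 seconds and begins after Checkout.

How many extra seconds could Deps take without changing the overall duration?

11

The longest chain is Checkout→Lint→Scan→Smoke = 5+10+8+1 = 24; overall finish 24 seconds.
Deps finishes as early as 13 and must finish by 24.
So Deps can slip 24 − 13 = 11 seconds.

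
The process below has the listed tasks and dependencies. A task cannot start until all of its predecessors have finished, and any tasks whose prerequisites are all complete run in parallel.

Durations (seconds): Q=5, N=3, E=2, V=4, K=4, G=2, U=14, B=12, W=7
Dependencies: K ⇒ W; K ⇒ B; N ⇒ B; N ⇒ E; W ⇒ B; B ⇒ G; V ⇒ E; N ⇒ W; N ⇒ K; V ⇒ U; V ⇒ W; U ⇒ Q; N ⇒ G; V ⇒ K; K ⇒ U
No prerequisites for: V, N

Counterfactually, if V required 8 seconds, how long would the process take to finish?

33

As given, the longest chain is V→K→W→B→G = 4+4+7+12+2 = 29, so the finish is 29 seconds.
Since V is critical, the +4 change carries straight to that chain (now 33 seconds).
No other chain overtakes it, so the finish is 33 seconds.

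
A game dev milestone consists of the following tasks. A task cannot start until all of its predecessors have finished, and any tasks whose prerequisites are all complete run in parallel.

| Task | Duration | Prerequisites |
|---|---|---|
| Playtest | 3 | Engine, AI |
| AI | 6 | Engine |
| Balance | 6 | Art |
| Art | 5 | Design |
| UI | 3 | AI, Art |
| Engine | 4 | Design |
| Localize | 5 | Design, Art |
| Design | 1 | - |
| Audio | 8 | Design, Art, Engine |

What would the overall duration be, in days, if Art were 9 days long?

18

Actual critical path: Design→Art→Audio = 1+5+8 = 14 ⇒ 14 days.
Art lies on that path, so at 9 days the path becomes 18 days.
The critical path is still Design→Art→Audio; finish is now 18 days.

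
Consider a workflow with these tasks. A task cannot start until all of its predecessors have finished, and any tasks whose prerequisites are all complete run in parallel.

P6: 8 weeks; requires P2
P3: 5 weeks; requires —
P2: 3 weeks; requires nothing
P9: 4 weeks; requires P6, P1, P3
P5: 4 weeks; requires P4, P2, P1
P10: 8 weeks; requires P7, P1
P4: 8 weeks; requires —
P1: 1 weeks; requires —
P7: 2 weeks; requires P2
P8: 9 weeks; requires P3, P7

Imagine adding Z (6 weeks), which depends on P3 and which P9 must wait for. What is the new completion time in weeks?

Originally the workflow takes 15 weeks.
With Z inserted, P9 now waits for max(P6, P1, P3, Z).
New critical path: P2→P6→P9 = 3+8+4 = 15 ⇒ 15 weeks.

15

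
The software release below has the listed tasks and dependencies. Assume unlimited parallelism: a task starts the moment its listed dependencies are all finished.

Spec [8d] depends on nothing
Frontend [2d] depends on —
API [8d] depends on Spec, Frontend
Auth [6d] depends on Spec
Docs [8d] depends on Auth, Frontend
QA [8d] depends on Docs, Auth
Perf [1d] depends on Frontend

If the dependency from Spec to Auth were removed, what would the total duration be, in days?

Original critical path: Spec→Auth→Docs→QA = 8+6+8+8 = 30 ⇒ 30 days.
Without Spec→Auth, Auth's earliest start moves from 8 to 0.
After: Auth→Docs→QA = 6+8+8 = 22 → 22 days.

22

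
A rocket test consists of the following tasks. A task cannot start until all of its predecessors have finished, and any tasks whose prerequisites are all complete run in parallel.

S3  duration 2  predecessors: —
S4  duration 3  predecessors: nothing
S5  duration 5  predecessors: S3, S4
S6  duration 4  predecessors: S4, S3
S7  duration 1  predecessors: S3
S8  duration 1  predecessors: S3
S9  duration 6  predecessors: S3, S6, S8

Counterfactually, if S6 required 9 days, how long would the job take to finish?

18

Critical path before the change: S4→S6→S9 = 3+4+6 = 13 giving 13 days.
S6 is on the critical path; changing it to 9 makes that path 18 days.
No other chain overtakes it, so the finish is 18 days.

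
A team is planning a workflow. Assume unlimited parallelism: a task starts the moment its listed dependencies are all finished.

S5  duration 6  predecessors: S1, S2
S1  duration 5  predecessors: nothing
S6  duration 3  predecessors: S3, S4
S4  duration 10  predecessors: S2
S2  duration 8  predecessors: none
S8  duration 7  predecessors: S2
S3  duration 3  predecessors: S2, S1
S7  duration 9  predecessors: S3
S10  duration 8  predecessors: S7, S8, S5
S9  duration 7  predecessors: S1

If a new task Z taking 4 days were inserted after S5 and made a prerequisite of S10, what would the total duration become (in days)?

Originally the schedule takes 28 days.
With Z inserted, S10 now waits for max(S7, S8, S5, Z).
New critical path: S2→S3→S7→S10 = 8+3+9+8 = 28 ⇒ 28 days.

28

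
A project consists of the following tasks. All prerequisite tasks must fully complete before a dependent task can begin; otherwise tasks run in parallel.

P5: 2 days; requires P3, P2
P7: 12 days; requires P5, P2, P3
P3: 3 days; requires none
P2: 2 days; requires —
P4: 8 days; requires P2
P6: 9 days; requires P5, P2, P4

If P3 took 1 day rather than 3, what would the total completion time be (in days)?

19

As given, the longest chain is P2→P4→P6 = 2+8+9 = 19, so the finish is 19 days.
P3 is off the critical path — its longest chain is 17 days, giving 2 of slack.
No other chain overtakes it, so the finish is 19 days.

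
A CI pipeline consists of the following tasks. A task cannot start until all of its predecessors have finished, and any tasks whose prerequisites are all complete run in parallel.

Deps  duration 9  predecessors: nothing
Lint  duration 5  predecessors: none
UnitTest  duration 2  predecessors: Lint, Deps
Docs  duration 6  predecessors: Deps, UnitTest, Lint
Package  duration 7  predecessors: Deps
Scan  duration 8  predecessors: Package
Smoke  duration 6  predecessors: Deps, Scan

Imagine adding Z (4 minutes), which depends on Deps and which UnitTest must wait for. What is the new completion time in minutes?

30

Originally the CI pipeline takes 30 minutes.
With Z inserted, UnitTest now waits for max(Lint, Deps, Z).
New critical path: Deps→Package→Scan→Smoke = 9+7+8+6 = 30 ⇒ 30 minutes.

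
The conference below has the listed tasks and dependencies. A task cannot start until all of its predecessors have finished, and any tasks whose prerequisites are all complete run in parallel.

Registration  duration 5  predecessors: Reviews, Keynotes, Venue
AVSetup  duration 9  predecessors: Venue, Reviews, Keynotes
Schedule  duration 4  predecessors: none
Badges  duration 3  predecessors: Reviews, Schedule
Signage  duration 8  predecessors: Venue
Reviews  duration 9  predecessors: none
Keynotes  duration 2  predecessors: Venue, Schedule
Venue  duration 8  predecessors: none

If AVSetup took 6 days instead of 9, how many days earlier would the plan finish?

The binding path is Venue→Keynotes→AVSetup = 8+2+9 = 19; finish at 19 days.
Since AVSetup is critical, the -3 change carries straight to that chain (now 16 days).
The critical path is still Venue→Keynotes→AVSetup; finish is now 16 days.
Change in finish: 16 − 19 = -3 days.

3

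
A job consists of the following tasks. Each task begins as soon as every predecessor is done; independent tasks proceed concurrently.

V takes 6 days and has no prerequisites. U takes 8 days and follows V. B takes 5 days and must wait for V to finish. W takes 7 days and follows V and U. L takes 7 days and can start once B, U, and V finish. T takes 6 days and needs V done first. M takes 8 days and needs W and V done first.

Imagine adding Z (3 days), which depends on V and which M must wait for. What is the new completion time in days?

29

Originally the job takes 29 days.
With Z inserted, M now waits for max(W, V, Z).
New critical path: V→U→W→M = 6+8+7+8 = 29 ⇒ 29 days.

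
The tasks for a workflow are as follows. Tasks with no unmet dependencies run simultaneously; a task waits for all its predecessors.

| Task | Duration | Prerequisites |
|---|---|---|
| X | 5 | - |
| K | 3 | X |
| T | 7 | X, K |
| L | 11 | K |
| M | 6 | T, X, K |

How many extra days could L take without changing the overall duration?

2

The longest chain is X→K→T→M = 5+3+7+6 = 21; overall finish 21 days.
L finishes as early as 19 and must finish by 21.
Slack of L = 10 − 8 = 2 days.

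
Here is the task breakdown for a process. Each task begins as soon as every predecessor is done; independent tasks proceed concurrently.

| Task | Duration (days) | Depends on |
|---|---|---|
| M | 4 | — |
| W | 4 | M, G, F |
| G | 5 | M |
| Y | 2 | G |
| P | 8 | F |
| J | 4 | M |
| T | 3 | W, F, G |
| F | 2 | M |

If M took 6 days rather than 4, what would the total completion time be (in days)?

18

The binding path is M→G→W→T = 4+5+4+3 = 16; finish at 16 days.
M is on the critical path; changing it to 6 makes that path 18 days.
That remains the longest chain; total 18 days.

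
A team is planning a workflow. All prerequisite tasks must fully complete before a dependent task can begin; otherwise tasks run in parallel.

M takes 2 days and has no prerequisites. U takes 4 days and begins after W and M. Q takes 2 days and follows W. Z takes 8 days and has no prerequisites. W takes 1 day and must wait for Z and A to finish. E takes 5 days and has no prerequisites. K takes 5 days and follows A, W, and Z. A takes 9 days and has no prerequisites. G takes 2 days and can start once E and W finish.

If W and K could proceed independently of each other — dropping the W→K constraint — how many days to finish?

14

Original critical path: A→W→K = 9+1+5 = 15 ⇒ 15 days.
Without W→K, K's earliest start moves from 10 to 9.
The longest chain is now A→W→U = 9+1+4 = 14, so the job takes 14 days.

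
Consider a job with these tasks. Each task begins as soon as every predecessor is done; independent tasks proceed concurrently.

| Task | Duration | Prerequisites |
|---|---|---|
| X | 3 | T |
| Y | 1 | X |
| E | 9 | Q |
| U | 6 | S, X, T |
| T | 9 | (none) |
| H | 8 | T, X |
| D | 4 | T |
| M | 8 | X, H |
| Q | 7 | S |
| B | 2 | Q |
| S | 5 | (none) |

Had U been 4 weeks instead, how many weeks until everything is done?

28

As given, the longest chain is T→X→H→M = 9+3+8+8 = 28, so the finish is 28 weeks.
The longest path through U is only 18 weeks, so U has float 10.
The critical path is still T→X→H→M; finish is now 28 weeks.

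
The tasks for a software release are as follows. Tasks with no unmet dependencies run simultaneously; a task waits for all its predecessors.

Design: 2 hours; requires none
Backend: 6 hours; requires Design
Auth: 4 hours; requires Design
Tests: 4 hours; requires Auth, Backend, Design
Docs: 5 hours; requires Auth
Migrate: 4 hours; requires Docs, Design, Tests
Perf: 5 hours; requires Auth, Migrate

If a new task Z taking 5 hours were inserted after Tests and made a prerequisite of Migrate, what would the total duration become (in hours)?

26

Originally the schedule takes 21 hours.
With Z inserted, Migrate now waits for max(Docs, Design, Tests, Z).
New critical path: Design→Backend→Tests→Z→Migrate→Perf = 2+6+4+5+4+5 = 26 ⇒ 26 hours.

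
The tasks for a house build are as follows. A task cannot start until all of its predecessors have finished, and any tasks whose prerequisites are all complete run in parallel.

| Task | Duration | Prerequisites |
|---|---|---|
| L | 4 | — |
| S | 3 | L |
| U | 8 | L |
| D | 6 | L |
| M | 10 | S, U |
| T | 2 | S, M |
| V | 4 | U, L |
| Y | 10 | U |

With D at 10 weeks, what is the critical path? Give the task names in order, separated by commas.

L, U, M, T

As given, the longest chain is L→U→M→T = 4+8+10+2 = 24, so the finish is 24 weeks.
D has 14 weeks of float (longest path through it is 10).
No other chain overtakes it, so the finish is 24 weeks.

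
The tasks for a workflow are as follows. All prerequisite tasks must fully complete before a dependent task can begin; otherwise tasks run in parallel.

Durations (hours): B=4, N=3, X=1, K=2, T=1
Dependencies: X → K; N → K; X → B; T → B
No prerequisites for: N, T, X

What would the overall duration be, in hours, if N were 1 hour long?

Actual critical path: N→K = 3+2 = 5 ⇒ 5 hours.
Since N is critical, the -2 change carries straight to that chain (now 3 hours).
Now T→B = 1+4 = 5 is longest, so the finish becomes 5 hours.

5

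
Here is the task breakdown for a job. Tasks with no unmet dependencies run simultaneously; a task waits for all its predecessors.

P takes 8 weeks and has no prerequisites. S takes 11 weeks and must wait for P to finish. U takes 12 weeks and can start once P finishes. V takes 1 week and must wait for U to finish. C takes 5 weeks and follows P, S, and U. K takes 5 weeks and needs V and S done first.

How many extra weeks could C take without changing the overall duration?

1

P→U→V→K = 8+12+1+5 = 26 sets the makespan at 26 weeks.
The longest chain containing C totals 25 weeks.
Slack of C = 21 − 20 = 1 week.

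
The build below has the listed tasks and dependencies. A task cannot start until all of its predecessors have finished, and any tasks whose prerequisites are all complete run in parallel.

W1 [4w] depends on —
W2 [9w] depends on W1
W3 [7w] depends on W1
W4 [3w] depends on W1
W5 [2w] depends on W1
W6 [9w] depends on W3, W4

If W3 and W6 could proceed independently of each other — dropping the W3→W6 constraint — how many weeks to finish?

Original critical path: W1→W3→W6 = 4+7+9 = 20 ⇒ 20 weeks.
Without W3→W6, W6's earliest start moves from 11 to 7.
The longest chain is now W1→W4→W6 = 4+3+9 = 16, so the project takes 16 weeks.

16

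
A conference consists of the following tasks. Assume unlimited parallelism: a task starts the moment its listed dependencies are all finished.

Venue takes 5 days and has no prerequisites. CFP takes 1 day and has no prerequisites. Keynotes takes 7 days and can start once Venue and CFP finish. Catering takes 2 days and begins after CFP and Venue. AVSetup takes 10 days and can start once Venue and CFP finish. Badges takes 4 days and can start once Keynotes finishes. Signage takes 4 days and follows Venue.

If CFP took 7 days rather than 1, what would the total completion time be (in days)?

As given, the longest chain is Venue→Keynotes→Badges = 5+7+4 = 16, so the finish is 16 days.
CFP is off the critical path — its longest chain is 12 days, giving 4 of slack.
New critical path: CFP→Keynotes→Badges = 7+7+4 = 18 ⇒ 18 days.

18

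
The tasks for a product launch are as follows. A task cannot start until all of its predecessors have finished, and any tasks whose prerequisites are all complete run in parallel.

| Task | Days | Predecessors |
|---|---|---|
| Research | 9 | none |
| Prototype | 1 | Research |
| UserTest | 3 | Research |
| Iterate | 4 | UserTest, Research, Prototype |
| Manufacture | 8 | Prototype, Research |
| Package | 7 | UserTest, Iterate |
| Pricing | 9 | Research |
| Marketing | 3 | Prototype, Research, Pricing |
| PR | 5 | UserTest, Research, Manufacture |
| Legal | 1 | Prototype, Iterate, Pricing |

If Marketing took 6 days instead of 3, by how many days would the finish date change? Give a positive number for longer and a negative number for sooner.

Baseline: Research→Prototype→Manufacture→PR = 9+1+8+5 = 23 → 23 days.
Marketing is off the critical path — its longest chain is 21 days, giving 2 of slack.
Now Research→Pricing→Marketing = 9+9+6 = 24 is longest, so the finish becomes 24 days.
Change in finish: 24 − 23 = +1 days.

1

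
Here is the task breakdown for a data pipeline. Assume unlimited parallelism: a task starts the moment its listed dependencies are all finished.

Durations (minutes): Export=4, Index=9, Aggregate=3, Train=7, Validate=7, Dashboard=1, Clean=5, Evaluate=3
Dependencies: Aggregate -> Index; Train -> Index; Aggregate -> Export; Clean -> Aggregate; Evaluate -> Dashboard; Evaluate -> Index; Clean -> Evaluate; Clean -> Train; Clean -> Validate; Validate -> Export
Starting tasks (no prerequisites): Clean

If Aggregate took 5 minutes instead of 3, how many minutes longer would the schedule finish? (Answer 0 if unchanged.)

0

Critical path before the change: Clean→Train→Index = 5+7+9 = 21 giving 21 minutes.
Aggregate has 4 minutes of float (longest path through it is 17).
That remains the longest chain; total 21 minutes.
Change in finish: 21 − 21 = +0 minutes.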